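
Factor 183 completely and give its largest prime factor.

183 = 3 · 61
61 is prime.
So 183 = 3 · 61; the largest prime factor is 61.

61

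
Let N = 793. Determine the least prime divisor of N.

793 is odd.
Digit sum 19, not divisible by 3.
Ends in 3: not divisible by 5.
7: 793 = 7·113 + 2
11: 793 = 11·72 + 1
13: 793 = 13·61

13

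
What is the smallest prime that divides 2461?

2461 is odd.
Digit sum 13, not divisible by 3.
Ends in 1: not divisible by 5.
7: 2461 = 7·351 + 4
11: 2461 = 11·223 + 8
13: 2461 = 13·189 + 4
17: 2461 = 17·144 + 13
19: 2461 = 19·129 + 10
23: 2461 = 23·107

23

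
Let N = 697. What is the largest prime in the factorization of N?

697 = 17 · 41
41 is prime.
So 697 = 17 · 41; the largest prime factor is 41.

41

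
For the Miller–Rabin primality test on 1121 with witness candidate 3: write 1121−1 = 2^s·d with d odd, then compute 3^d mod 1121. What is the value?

906

1121 − 1 = 1120 = 2^5 · 35, so d = 35.
3^1 ≡ 3 (mod 1121)
3^2 ≡ 3^2 = 9 ≡ 9 (mod 1121)
3^4 ≡ 9^2 = 81 ≡ 81 (mod 1121)
3^8 ≡ 81^2 = 6561 ≡ 956 (mod 1121)
3^16 ≡ 956^2 = 913936 ≡ 321 (mod 1121)
3^32 ≡ 321^2 = 103041 ≡ 1030 (mod 1121)
35 = 32 + 2 + 1 in binary powers of 2.
So 3^35 ≡ 1030 · 9 · 3 ≡ 906 (mod 1121).
Squaring chain: 906 → 264 → 194 → 643 → 921; never reaches −1, so base 3 is a Miller–Rabin witness that 1121 is composite.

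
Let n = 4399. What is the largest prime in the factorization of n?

4399 = 53 · 83
83 is prime.
So 4399 = 53 · 83; the largest prime factor is 83.

83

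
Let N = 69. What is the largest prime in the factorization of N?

23

69 = 3 · 23
23 is prime.
So 69 = 3 · 23; the largest prime factor is 23.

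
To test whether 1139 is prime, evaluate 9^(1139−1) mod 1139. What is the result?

625

9^1 ≡ 9 (mod 1139)
9^2 ≡ 9^2 = 81 ≡ 81 (mod 1139)
9^4 ≡ 81^2 = 6561 ≡ 866 (mod 1139)
9^8 ≡ 866^2 = 749956 ≡ 494 (mod 1139)
9^16 ≡ 494^2 = 244036 ≡ 290 (mod 1139)
9^32 ≡ 290^2 = 84100 ≡ 953 (mod 1139)
9^64 ≡ 953^2 = 908209 ≡ 426 (mod 1139)
9^128 ≡ 426^2 = 181476 ≡ 375 (mod 1139)
9^256 ≡ 375^2 = 140625 ≡ 528 (mod 1139)
9^512 ≡ 528^2 = 278784 ≡ 868 (mod 1139)
9^1024 ≡ 868^2 = 753424 ≡ 545 (mod 1139)
1138 = 1024 + 64 + 32 + 16 + 2 in binary powers of 2.
So 9^1138 ≡ 545 · 426 · 953 · 290 · 81 ≡ 625 (mod 1139).
Since 625 ≠ 1, base 9 is a Fermat witness: 1139 is composite.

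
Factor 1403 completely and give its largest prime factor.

1403 = 23 · 61
61 is prime.
So 1403 = 23 · 61; the largest prime factor is 61.

61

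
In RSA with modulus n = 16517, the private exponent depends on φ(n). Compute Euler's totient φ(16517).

Factor: 16517 = 83 · 199.
φ(16517) = (83−1) · (199−1) = 82 · 198 = 16236.

16236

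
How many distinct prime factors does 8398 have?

4

8398 = 2 · 4199
4199 = 13 · 323
323 = 17 · 19
8398 = 2 · 13 · 17 · 19, which has 4 distinct prime factors.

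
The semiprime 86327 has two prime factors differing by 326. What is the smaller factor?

Since p = q + 326, we have 86327 = q(q + 326), so q² + 326q − 86327 = 0.
Discriminant: 326² + 4·86327 = 106276 + 345308 = 451584; √451584 = 672.
q = (−326 + 672)/2 = 173, and p = q + 326 = 499.
Check: 173 · 499 = 86327.

173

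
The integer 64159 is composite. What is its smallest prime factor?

64159 is odd.
Digit sum 25, not divisible by 3.
Ends in 9: not divisible by 5.
7: 64159 = 7·9165 + 4
11: 64159 = 11·5832 + 7
13: 64159 = 13·4935 + 4
17: 64159 = 17·3774 + 1
19: 64159 = 19·3376 + 15
23: 64159 = 23·2789 + 12
29: 64159 = 29·2212 + 11
31: 64159 = 31·2069 + 20
37: 64159 = 37·1734 + 1
41: 64159 = 41·1564 + 35
43: 64159 = 43·1492 + 3
47: 64159 = 47·1365 + 4
53: 64159 = 53·1210 + 29
59: 64159 = 59·1087 + 26
61: 64159 = 61·1051 + 48
67: 64159 = 67·957 + 40
71: 64159 = 71·903 + 46
73: 64159 = 73·878 + 65
79: 64159 = 79·812 + 11
83: 64159 = 83·773

83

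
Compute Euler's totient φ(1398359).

1356736

Factor: 1398359 = 59 · 137 · 173.
φ(1398359) = (59−1) · (137−1) · (173−1) = 58 · 136 · 172 = 1356736.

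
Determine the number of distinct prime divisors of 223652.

223652 = 2^2 · 55913
55913 = 11 · 5083
5083 = 13 · 391
391 = 17 · 23
223652 = 2^2 · 11 · 13 · 17 · 23, which has 5 distinct prime factors.

5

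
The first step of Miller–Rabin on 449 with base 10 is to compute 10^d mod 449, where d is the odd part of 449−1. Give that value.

449 − 1 = 448 = 2^6 · 7, so d = 7.
10^1 ≡ 10 (mod 449)
10^2 ≡ 10^2 = 100 ≡ 100 (mod 449)
10^4 ≡ 100^2 = 10000 ≡ 122 (mod 449)
7 = 4 + 2 + 1 in binary powers of 2.
So 10^7 ≡ 122 · 100 · 10 ≡ 321 (mod 449).
Squaring chain: 321 → 220 → 357 → 382 → 448 → 1; reaches −1, so base 10 does not prove 449 composite.

321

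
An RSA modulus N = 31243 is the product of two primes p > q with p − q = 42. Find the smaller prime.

Since p = q + 42, we have 31243 = q(q + 42), so q² + 42q − 31243 = 0.
Discriminant: 42² + 4·31243 = 1764 + 124972 = 126736; √126736 = 356.
q = (−42 + 356)/2 = 157, and p = q + 42 = 199.
Check: 157 · 199 = 31243.

157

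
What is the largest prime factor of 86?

86 = 2 · 43
43 is prime.
So 86 = 2 · 43; the largest prime factor is 43.

43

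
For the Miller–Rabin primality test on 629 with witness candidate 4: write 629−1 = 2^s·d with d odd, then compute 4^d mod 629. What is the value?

629 − 1 = 628 = 2^2 · 157, so d = 157.
4^1 ≡ 4 (mod 629)
4^2 ≡ 4^2 = 16 ≡ 16 (mod 629)
4^4 ≡ 16^2 = 256 ≡ 256 (mod 629)
4^8 ≡ 256^2 = 65536 ≡ 120 (mod 629)
4^16 ≡ 120^2 = 14400 ≡ 562 (mod 629)
4^32 ≡ 562^2 = 315844 ≡ 86 (mod 629)
4^64 ≡ 86^2 = 7396 ≡ 477 (mod 629)
4^128 ≡ 477^2 = 227529 ≡ 460 (mod 629)
157 = 128 + 16 + 8 + 4 + 1 in binary powers of 2.
So 4^157 ≡ 460 · 562 · 120 · 256 · 4 ≡ 225 (mod 629).
Squaring chain: 225 → 305; never reaches −1, so base 4 is a Miller–Rabin witness that 629 is composite.

225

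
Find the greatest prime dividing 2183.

2183 = 37 · 59
59 is prime.
So 2183 = 37 · 59; the largest prime factor is 59.

59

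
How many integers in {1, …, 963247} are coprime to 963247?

Factor: 963247 = 79 · 89 · 137.
φ(963247) = (79−1) · (89−1) · (137−1) = 78 · 88 · 136 = 933504.

933504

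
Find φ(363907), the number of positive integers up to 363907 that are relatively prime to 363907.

Factor: 363907 = 19 · 107 · 179.
φ(363907) = (19−1) · (107−1) · (179−1) = 18 · 106 · 178 = 339624.

339624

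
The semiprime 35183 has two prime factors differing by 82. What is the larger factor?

233

Since p = q + 82, we have 35183 = q(q + 82), so q² + 82q − 35183 = 0.
Discriminant: 82² + 4·35183 = 6724 + 140732 = 147456; √147456 = 384.
q = (−82 + 384)/2 = 151, and p = q + 82 = 233.
Check: 151 · 233 = 35183.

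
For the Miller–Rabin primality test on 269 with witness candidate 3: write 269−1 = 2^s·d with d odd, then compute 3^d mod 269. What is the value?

187

269 − 1 = 268 = 2^2 · 67, so d = 67.
3^1 ≡ 3 (mod 269)
3^2 ≡ 3^2 = 9 ≡ 9 (mod 269)
3^4 ≡ 9^2 = 81 ≡ 81 (mod 269)
3^8 ≡ 81^2 = 6561 ≡ 105 (mod 269)
3^16 ≡ 105^2 = 11025 ≡ 265 (mod 269)
3^32 ≡ 265^2 = 70225 ≡ 16 (mod 269)
3^64 ≡ 16^2 = 256 ≡ 256 (mod 269)
67 = 64 + 2 + 1 in binary powers of 2.
So 3^67 ≡ 256 · 9 · 3 ≡ 187 (mod 269).
Squaring chain: 187 → 268; reaches −1, so base 3 does not prove 269 composite.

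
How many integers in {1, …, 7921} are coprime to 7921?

7832

Factor: 7921 = 89^2.
φ(7921) = 89^1·(89−1) = 7832.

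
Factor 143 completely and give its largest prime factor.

143 = 11 · 13
13 is prime.
So 143 = 11 · 13; the largest prime factor is 13.

13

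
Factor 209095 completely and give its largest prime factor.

209095 = 5 · 41819
41819 = 19 · 2201
2201 = 31 · 71
71 is prime.
So 209095 = 5 · 19 · 31 · 71; the largest prime factor is 71.

71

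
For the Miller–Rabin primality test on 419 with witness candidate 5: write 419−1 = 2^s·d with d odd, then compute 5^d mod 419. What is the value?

419 − 1 = 418 = 2^1 · 209, so d = 209.
5^1 ≡ 5 (mod 419)
5^2 ≡ 5^2 = 25 ≡ 25 (mod 419)
5^4 ≡ 25^2 = 625 ≡ 206 (mod 419)
5^8 ≡ 206^2 = 42436 ≡ 117 (mod 419)
5^16 ≡ 117^2 = 13689 ≡ 281 (mod 419)
5^32 ≡ 281^2 = 78961 ≡ 189 (mod 419)
5^64 ≡ 189^2 = 35721 ≡ 106 (mod 419)
5^128 ≡ 106^2 = 11236 ≡ 342 (mod 419)
209 = 128 + 64 + 16 + 1 in binary powers of 2.
So 5^209 ≡ 342 · 106 · 281 · 5 ≡ 1 (mod 419).
Since 5^d ≡ 1 (mod 419), base 5 does not prove 419 composite.

1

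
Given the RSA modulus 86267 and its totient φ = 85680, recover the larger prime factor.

φ(n) = (p−1)(q−1) = n − (p+q) + 1, so p + q = 86267 − 85680 + 1 = 588.
p and q are the roots of t² − 588t + 86267 = 0.
Discriminant: 588² − 4·86267 = 345744 − 345068 = 676; √676 = 26.
q = (588 − 26)/2 = 281, p = (588 + 26)/2 = 307.
Check: 281 · 307 = 86267.

307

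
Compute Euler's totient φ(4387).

4240

Factor: 4387 = 41 · 107.
φ(4387) = (41−1) · (107−1) = 40 · 106 = 4240.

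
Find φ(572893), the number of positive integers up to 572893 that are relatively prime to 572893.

549120

Factor: 572893 = 41 · 89 · 157.
φ(572893) = (41−1) · (89−1) · (157−1) = 40 · 88 · 156 = 549120.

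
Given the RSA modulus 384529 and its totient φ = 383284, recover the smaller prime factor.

563

φ(n) = (p−1)(q−1) = n − (p+q) + 1, so p + q = 384529 − 383284 + 1 = 1246.
p and q are the roots of t² − 1246t + 384529 = 0.
Discriminant: 1246² − 4·384529 = 1552516 − 1538116 = 14400; √14400 = 120.
q = (1246 − 120)/2 = 563, p = (1246 + 120)/2 = 683.
Check: 563 · 683 = 384529.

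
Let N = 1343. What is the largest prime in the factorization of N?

1343 = 17 · 79
79 is prime.
So 1343 = 17 · 79; the largest prime factor is 79.

79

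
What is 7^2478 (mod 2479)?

7^1 ≡ 7 (mod 2479)
7^2 ≡ 7^2 = 49 ≡ 49 (mod 2479)
7^4 ≡ 49^2 = 2401 ≡ 2401 (mod 2479)
7^8 ≡ 2401^2 = 5764801 ≡ 1126 (mod 2479)
7^16 ≡ 1126^2 = 1267876 ≡ 1107 (mod 2479)
7^32 ≡ 1107^2 = 1225449 ≡ 823 (mod 2479)
7^64 ≡ 823^2 = 677329 ≡ 562 (mod 2479)
7^128 ≡ 562^2 = 315844 ≡ 1011 (mod 2479)
7^256 ≡ 1011^2 = 1022121 ≡ 773 (mod 2479)
7^512 ≡ 773^2 = 597529 ≡ 90 (mod 2479)
7^1024 ≡ 90^2 = 8100 ≡ 663 (mod 2479)
7^2048 ≡ 663^2 = 439569 ≡ 786 (mod 2479)
2478 = 2048 + 256 + 128 + 32 + 8 + 4 + 2 in binary powers of 2.
So 7^2478 ≡ 786 · 773 · 1011 · 823 · 1126 · 2401 · 49 ≡ 528 (mod 2479).
Since 528 ≠ 1, base 7 is a Fermat witness: 2479 is composite.

528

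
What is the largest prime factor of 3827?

89

3827 = 43 · 89
89 is prime.
So 3827 = 43 · 89; the largest prime factor is 89.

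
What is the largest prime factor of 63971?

71

63971 = 17 · 3763
3763 = 53 · 71
71 is prime.
So 63971 = 17 · 53 · 71; the largest prime factor is 71.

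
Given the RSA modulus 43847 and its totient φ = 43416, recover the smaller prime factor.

φ(n) = (p−1)(q−1) = n − (p+q) + 1, so p + q = 43847 − 43416 + 1 = 432.
p and q are the roots of t² − 432t + 43847 = 0.
Discriminant: 432² − 4·43847 = 186624 − 175388 = 11236; √11236 = 106.
q = (432 − 106)/2 = 163, p = (432 + 106)/2 = 269.
Check: 163 · 269 = 43847.

163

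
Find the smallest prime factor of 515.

515 is odd.
Digit sum 11, not divisible by 3.
Ends in 5: divisible by 5.

5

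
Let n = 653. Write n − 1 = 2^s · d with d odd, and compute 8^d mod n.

653 − 1 = 652 = 2^2 · 163, so d = 163.
8^1 ≡ 8 (mod 653)
8^2 ≡ 8^2 = 64 ≡ 64 (mod 653)
8^4 ≡ 64^2 = 4096 ≡ 178 (mod 653)
8^8 ≡ 178^2 = 31684 ≡ 340 (mod 653)
8^16 ≡ 340^2 = 115600 ≡ 19 (mod 653)
8^32 ≡ 19^2 = 361 ≡ 361 (mod 653)
8^64 ≡ 361^2 = 130321 ≡ 374 (mod 653)
8^128 ≡ 374^2 = 139876 ≡ 134 (mod 653)
163 = 128 + 32 + 2 + 1 in binary powers of 2.
So 8^163 ≡ 134 · 361 · 64 · 8 ≡ 504 (mod 653).
Squaring chain: 504 → 652; reaches −1, so base 8 does not prove 653 composite.

504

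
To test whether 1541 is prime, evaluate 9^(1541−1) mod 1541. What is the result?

9^1 ≡ 9 (mod 1541)
9^2 ≡ 9^2 = 81 ≡ 81 (mod 1541)
9^4 ≡ 81^2 = 6561 ≡ 397 (mod 1541)
9^8 ≡ 397^2 = 157609 ≡ 427 (mod 1541)
9^16 ≡ 427^2 = 182329 ≡ 491 (mod 1541)
9^32 ≡ 491^2 = 241081 ≡ 685 (mod 1541)
9^64 ≡ 685^2 = 469225 ≡ 761 (mod 1541)
9^128 ≡ 761^2 = 579121 ≡ 1246 (mod 1541)
9^256 ≡ 1246^2 = 1552516 ≡ 729 (mod 1541)
9^512 ≡ 729^2 = 531441 ≡ 1337 (mod 1541)
9^1024 ≡ 1337^2 = 1787569 ≡ 9 (mod 1541)
1540 = 1024 + 512 + 4 in binary powers of 2.
So 9^1540 ≡ 9 · 1337 · 397 ≡ 1 (mod 1541).
Since the result is 1, base 9 gives no evidence that 1541 is composite.

1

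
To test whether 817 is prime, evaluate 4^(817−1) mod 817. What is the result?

600

4^1 ≡ 4 (mod 817)
4^2 ≡ 4^2 = 16 ≡ 16 (mod 817)
4^4 ≡ 16^2 = 256 ≡ 256 (mod 817)
4^8 ≡ 256^2 = 65536 ≡ 176 (mod 817)
4^16 ≡ 176^2 = 30976 ≡ 747 (mod 817)
4^32 ≡ 747^2 = 558009 ≡ 815 (mod 817)
4^64 ≡ 815^2 = 664225 ≡ 4 (mod 817)
4^128 ≡ 4^2 = 16 ≡ 16 (mod 817)
4^256 ≡ 16^2 = 256 ≡ 256 (mod 817)
4^512 ≡ 256^2 = 65536 ≡ 176 (mod 817)
816 = 512 + 256 + 32 + 16 in binary powers of 2.
So 4^816 ≡ 176 · 256 · 815 · 747 ≡ 600 (mod 817).
Since 600 ≠ 1, base 4 is a Fermat witness: 817 is composite.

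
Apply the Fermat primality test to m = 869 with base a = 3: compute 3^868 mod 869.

115

3^1 ≡ 3 (mod 869)
3^2 ≡ 3^2 = 9 ≡ 9 (mod 869)
3^4 ≡ 9^2 = 81 ≡ 81 (mod 869)
3^8 ≡ 81^2 = 6561 ≡ 478 (mod 869)
3^16 ≡ 478^2 = 228484 ≡ 806 (mod 869)
3^32 ≡ 806^2 = 649636 ≡ 493 (mod 869)
3^64 ≡ 493^2 = 243049 ≡ 598 (mod 869)
3^128 ≡ 598^2 = 357604 ≡ 445 (mod 869)
3^256 ≡ 445^2 = 198025 ≡ 762 (mod 869)
3^512 ≡ 762^2 = 580644 ≡ 152 (mod 869)
868 = 512 + 256 + 64 + 32 + 4 in binary powers of 2.
So 3^868 ≡ 152 · 762 · 598 · 493 · 81 ≡ 115 (mod 869).
Since 115 ≠ 1, base 3 is a Fermat witness: 869 is composite.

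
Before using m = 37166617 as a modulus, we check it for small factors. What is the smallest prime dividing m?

97

37166617 is odd.
Digit sum 37, not divisible by 3.
Ends in 7: not divisible by 5.
7: 37166617 = 7·5309516 + 5
11: 37166617 = 11·3378783 + 4
13: 37166617 = 13·2858970 + 7
17: 37166617 = 17·2186271 + 10
19: 37166617 = 19·1956137 + 14
23: 37166617 = 23·1615939 + 20
29: 37166617 = 29·1281607 + 14
31: 37166617 = 31·1198923 + 4
37: 37166617 = 37·1004503 + 6
41: 37166617 = 41·906502 + 35
43: 37166617 = 43·864339 + 40
47: 37166617 = 47·790779 + 4
53: 37166617 = 53·701256 + 49
59: 37166617 = 59·629942 + 39
61: 37166617 = 61·609288 + 49
67: 37166617 = 67·554725 + 42
71: 37166617 = 71·523473 + 34
73: 37166617 = 73·509131 + 54
79: 37166617 = 79·470463 + 40
83: 37166617 = 83·447790 + 47
89: 37166617 = 89·417602 + 39
97: 37166617 = 97·383161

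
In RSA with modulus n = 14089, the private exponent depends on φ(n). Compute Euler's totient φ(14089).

Factor: 14089 = 73 · 193.
φ(14089) = (73−1) · (193−1) = 72 · 192 = 13824.

13824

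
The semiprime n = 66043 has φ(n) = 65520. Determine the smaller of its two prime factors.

211

φ(n) = (p−1)(q−1) = n − (p+q) + 1, so p + q = 66043 − 65520 + 1 = 524.
p and q are the roots of t² − 524t + 66043 = 0.
Discriminant: 524² − 4·66043 = 274576 − 264172 = 10404; √10404 = 102.
q = (524 − 102)/2 = 211, p = (524 + 102)/2 = 313.
Check: 211 · 313 = 66043.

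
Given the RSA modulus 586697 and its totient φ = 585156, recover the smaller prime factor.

683

φ(n) = (p−1)(q−1) = n − (p+q) + 1, so p + q = 586697 − 585156 + 1 = 1542.
p and q are the roots of t² − 1542t + 586697 = 0.
Discriminant: 1542² − 4·586697 = 2377764 − 2346788 = 30976; √30976 = 176.
q = (1542 − 176)/2 = 683, p = (1542 + 176)/2 = 859.
Check: 683 · 859 = 586697.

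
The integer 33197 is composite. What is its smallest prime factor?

33197 is odd.
Digit sum 23, not divisible by 3.
Ends in 7: not divisible by 5.
7: 33197 = 7·4742 + 3
11: 33197 = 11·3017 + 10
13: 33197 = 13·2553 + 8
17: 33197 = 17·1952 + 13
19: 33197 = 19·1747 + 4
23: 33197 = 23·1443 + 8
29: 33197 = 29·1144 + 21
31: 33197 = 31·1070 + 27
37: 33197 = 37·897 + 8
41: 33197 = 41·809 + 28
43: 33197 = 43·772 + 1
47: 33197 = 47·706 + 15
53: 33197 = 53·626 + 19
59: 33197 = 59·562 + 39
61: 33197 = 61·544 + 13
67: 33197 = 67·495 + 32
71: 33197 = 71·467 + 40
73: 33197 = 73·454 + 55
79: 33197 = 79·420 + 17
83: 33197 = 83·399 + 80
89: 33197 = 89·373

89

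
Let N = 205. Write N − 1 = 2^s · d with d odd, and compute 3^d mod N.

205 − 1 = 204 = 2^2 · 51, so d = 51.
3^1 ≡ 3 (mod 205)
3^2 ≡ 3^2 = 9 ≡ 9 (mod 205)
3^4 ≡ 9^2 = 81 ≡ 81 (mod 205)
3^8 ≡ 81^2 = 6561 ≡ 1 (mod 205)
3^16 ≡ 1^2 = 1 ≡ 1 (mod 205)
3^32 ≡ 1^2 = 1 ≡ 1 (mod 205)
51 = 32 + 16 + 2 + 1 in binary powers of 2.
So 3^51 ≡ 1 · 1 · 9 · 3 ≡ 27 (mod 205).
Squaring chain: 27 → 114; never reaches −1, so base 3 is a Miller–Rabin witness that 205 is composite.

27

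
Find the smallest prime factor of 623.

7

623 is odd.
Digit sum 11, not divisible by 3.
Ends in 3: not divisible by 5.
7: 623 = 7·89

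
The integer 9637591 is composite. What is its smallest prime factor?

9637591 is odd.
Digit sum 40, not divisible by 3.
Ends in 1: not divisible by 5.
7: 9637591 = 7·1376798 + 5
11: 9637591 = 11·876144 + 7
13: 9637591 = 13·741353 + 2
17: 9637591 = 17·566917 + 2
19: 9637591 = 19·507241 + 12
23: 9637591 = 23·419025 + 16
29: 9637591 = 29·332330 + 21
31: 9637591 = 31·310890 + 1
37: 9637591 = 37·260475 + 16
41: 9637591 = 41·235063 + 8
43: 9637591 = 43·224130 + 1
47: 9637591 = 47·205055 + 6
53: 9637591 = 53·181841 + 18
59: 9637591 = 59·163349

59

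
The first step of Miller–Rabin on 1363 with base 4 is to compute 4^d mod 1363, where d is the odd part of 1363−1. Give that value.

1363 − 1 = 1362 = 2^1 · 681, so d = 681.
4^1 ≡ 4 (mod 1363)
4^2 ≡ 4^2 = 16 ≡ 16 (mod 1363)
4^4 ≡ 16^2 = 256 ≡ 256 (mod 1363)
4^8 ≡ 256^2 = 65536 ≡ 112 (mod 1363)
4^16 ≡ 112^2 = 12544 ≡ 277 (mod 1363)
4^32 ≡ 277^2 = 76729 ≡ 401 (mod 1363)
4^64 ≡ 401^2 = 160801 ≡ 1330 (mod 1363)
4^128 ≡ 1330^2 = 1768900 ≡ 1089 (mod 1363)
4^256 ≡ 1089^2 = 1185921 ≡ 111 (mod 1363)
4^512 ≡ 111^2 = 12321 ≡ 54 (mod 1363)
681 = 512 + 128 + 32 + 8 + 1 in binary powers of 2.
So 4^681 ≡ 54 · 1089 · 401 · 112 · 4 ≡ 361 (mod 1363).
Squaring chain: 361; never reaches −1, so base 4 is a Miller–Rabin witness that 1363 is composite.

361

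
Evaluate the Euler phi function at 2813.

Factor: 2813 = 29 · 97.
φ(2813) = (29−1) · (97−1) = 28 · 96 = 2688.

2688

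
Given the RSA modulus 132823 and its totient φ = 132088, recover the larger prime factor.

419

φ(n) = (p−1)(q−1) = n − (p+q) + 1, so p + q = 132823 − 132088 + 1 = 736.
p and q are the roots of t² − 736t + 132823 = 0.
Discriminant: 736² − 4·132823 = 541696 − 531292 = 10404; √10404 = 102.
q = (736 − 102)/2 = 317, p = (736 + 102)/2 = 419.
Check: 317 · 419 = 132823.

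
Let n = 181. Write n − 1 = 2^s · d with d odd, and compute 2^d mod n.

162

181 − 1 = 180 = 2^2 · 45, so d = 45.
2^1 ≡ 2 (mod 181)
2^2 ≡ 2^2 = 4 ≡ 4 (mod 181)
2^4 ≡ 4^2 = 16 ≡ 16 (mod 181)
2^8 ≡ 16^2 = 256 ≡ 75 (mod 181)
2^16 ≡ 75^2 = 5625 ≡ 14 (mod 181)
2^32 ≡ 14^2 = 196 ≡ 15 (mod 181)
45 = 32 + 8 + 4 + 1 in binary powers of 2.
So 2^45 ≡ 15 · 75 · 16 · 2 ≡ 162 (mod 181).
Squaring chain: 162 → 180; reaches −1, so base 2 does not prove 181 composite.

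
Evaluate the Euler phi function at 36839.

Factor: 36839 = 11 · 17 · 197.
φ(36839) = (11−1) · (17−1) · (197−1) = 10 · 16 · 196 = 31360.

31360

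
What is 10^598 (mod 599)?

10^1 ≡ 10 (mod 599)
10^2 ≡ 10^2 = 100 ≡ 100 (mod 599)
10^4 ≡ 100^2 = 10000 ≡ 416 (mod 599)
10^8 ≡ 416^2 = 173056 ≡ 544 (mod 599)
10^16 ≡ 544^2 = 295936 ≡ 30 (mod 599)
10^32 ≡ 30^2 = 900 ≡ 301 (mod 599)
10^64 ≡ 301^2 = 90601 ≡ 152 (mod 599)
10^128 ≡ 152^2 = 23104 ≡ 342 (mod 599)
10^256 ≡ 342^2 = 116964 ≡ 159 (mod 599)
10^512 ≡ 159^2 = 25281 ≡ 123 (mod 599)
598 = 512 + 64 + 16 + 4 + 2 in binary powers of 2.
So 10^598 ≡ 123 · 152 · 30 · 416 · 100 ≡ 1 (mod 599).
Since the result is 1, base 10 gives no evidence that 599 is composite.

1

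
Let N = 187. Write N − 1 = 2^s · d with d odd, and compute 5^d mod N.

187 − 1 = 186 = 2^1 · 93, so d = 93.
5^1 ≡ 5 (mod 187)
5^2 ≡ 5^2 = 25 ≡ 25 (mod 187)
5^4 ≡ 25^2 = 625 ≡ 64 (mod 187)
5^8 ≡ 64^2 = 4096 ≡ 169 (mod 187)
5^16 ≡ 169^2 = 28561 ≡ 137 (mod 187)
5^32 ≡ 137^2 = 18769 ≡ 69 (mod 187)
5^64 ≡ 69^2 = 4761 ≡ 86 (mod 187)
93 = 64 + 16 + 8 + 4 + 1 in binary powers of 2.
So 5^93 ≡ 86 · 137 · 169 · 64 · 5 ≡ 37 (mod 187).
Squaring chain: 37; never reaches −1, so base 5 is a Miller–Rabin witness that 187 is composite.

37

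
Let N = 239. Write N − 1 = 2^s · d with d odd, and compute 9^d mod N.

1

239 − 1 = 238 = 2^1 · 119, so d = 119.
9^1 ≡ 9 (mod 239)
9^2 ≡ 9^2 = 81 ≡ 81 (mod 239)
9^4 ≡ 81^2 = 6561 ≡ 108 (mod 239)
9^8 ≡ 108^2 = 11664 ≡ 192 (mod 239)
9^16 ≡ 192^2 = 36864 ≡ 58 (mod 239)
9^32 ≡ 58^2 = 3364 ≡ 18 (mod 239)
9^64 ≡ 18^2 = 324 ≡ 85 (mod 239)
119 = 64 + 32 + 16 + 4 + 2 + 1 in binary powers of 2.
So 9^119 ≡ 85 · 18 · 58 · 108 · 81 · 9 ≡ 1 (mod 239).
Since 9^d ≡ 1 (mod 239), base 9 does not prove 239 composite.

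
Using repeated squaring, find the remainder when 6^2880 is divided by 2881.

2839

6^1 ≡ 6 (mod 2881)
6^2 ≡ 6^2 = 36 ≡ 36 (mod 2881)
6^4 ≡ 36^2 = 1296 ≡ 1296 (mod 2881)
6^8 ≡ 1296^2 = 1679616 ≡ 2874 (mod 2881)
6^16 ≡ 2874^2 = 8259876 ≡ 49 (mod 2881)
6^32 ≡ 49^2 = 2401 ≡ 2401 (mod 2881)
6^64 ≡ 2401^2 = 5764801 ≡ 2801 (mod 2881)
6^128 ≡ 2801^2 = 7845601 ≡ 638 (mod 2881)
6^256 ≡ 638^2 = 407044 ≡ 823 (mod 2881)
6^512 ≡ 823^2 = 677329 ≡ 294 (mod 2881)
6^1024 ≡ 294^2 = 86436 ≡ 6 (mod 2881)
6^2048 ≡ 6^2 = 36 ≡ 36 (mod 2881)
2880 = 2048 + 512 + 256 + 64 in binary powers of 2.
So 6^2880 ≡ 36 · 294 · 823 · 2801 ≡ 2839 (mod 2881).
Since 2839 ≠ 1, base 6 is a Fermat witness: 2881 is composite.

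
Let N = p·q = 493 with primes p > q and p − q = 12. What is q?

Since p = q + 12, we have 493 = q(q + 12), so q² + 12q − 493 = 0.
Discriminant: 12² + 4·493 = 144 + 1972 = 2116; √2116 = 46.
q = (−12 + 46)/2 = 17, and p = q + 12 = 29.
Check: 17 · 29 = 493.

17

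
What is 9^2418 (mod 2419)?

1844

9^1 ≡ 9 (mod 2419)
9^2 ≡ 9^2 = 81 ≡ 81 (mod 2419)
9^4 ≡ 81^2 = 6561 ≡ 1723 (mod 2419)
9^8 ≡ 1723^2 = 2968729 ≡ 616 (mod 2419)
9^16 ≡ 616^2 = 379456 ≡ 2092 (mod 2419)
9^32 ≡ 2092^2 = 4376464 ≡ 493 (mod 2419)
9^64 ≡ 493^2 = 243049 ≡ 1149 (mod 2419)
9^128 ≡ 1149^2 = 1320201 ≡ 1846 (mod 2419)
9^256 ≡ 1846^2 = 3407716 ≡ 1764 (mod 2419)
9^512 ≡ 1764^2 = 3111696 ≡ 862 (mod 2419)
9^1024 ≡ 862^2 = 743044 ≡ 411 (mod 2419)
9^2048 ≡ 411^2 = 168921 ≡ 2010 (mod 2419)
2418 = 2048 + 256 + 64 + 32 + 16 + 2 in binary powers of 2.
So 9^2418 ≡ 2010 · 1764 · 1149 · 493 · 2092 · 81 ≡ 1844 (mod 2419).
Since 1844 ≠ 1, base 9 is a Fermat witness: 2419 is composite.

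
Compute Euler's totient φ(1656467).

Factor: 1656467 = 107 · 113 · 137.
φ(1656467) = (107−1) · (113−1) · (137−1) = 106 · 112 · 136 = 1614592.

1614592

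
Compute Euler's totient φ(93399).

61560

Factor: 93399 = 3 · 163 · 191.
φ(93399) = (3−1) · (163−1) · (191−1) = 2 · 162 · 190 = 61560.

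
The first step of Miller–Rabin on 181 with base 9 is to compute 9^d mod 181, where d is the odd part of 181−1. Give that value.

1

181 − 1 = 180 = 2^2 · 45, so d = 45.
9^1 ≡ 9 (mod 181)
9^2 ≡ 9^2 = 81 ≡ 81 (mod 181)
9^4 ≡ 81^2 = 6561 ≡ 45 (mod 181)
9^8 ≡ 45^2 = 2025 ≡ 34 (mod 181)
9^16 ≡ 34^2 = 1156 ≡ 70 (mod 181)
9^32 ≡ 70^2 = 4900 ≡ 13 (mod 181)
45 = 32 + 8 + 4 + 1 in binary powers of 2.
So 9^45 ≡ 13 · 34 · 45 · 9 ≡ 1 (mod 181).
Since 9^d ≡ 1 (mod 181), base 9 does not prove 181 composite.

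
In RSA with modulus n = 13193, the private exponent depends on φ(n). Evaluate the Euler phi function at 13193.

Factor: 13193 = 79 · 167.
φ(13193) = (79−1) · (167−1) = 78 · 166 = 12948.

12948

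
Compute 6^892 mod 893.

291

6^1 ≡ 6 (mod 893)
6^2 ≡ 6^2 = 36 ≡ 36 (mod 893)
6^4 ≡ 36^2 = 1296 ≡ 403 (mod 893)
6^8 ≡ 403^2 = 162409 ≡ 776 (mod 893)
6^16 ≡ 776^2 = 602176 ≡ 294 (mod 893)
6^32 ≡ 294^2 = 86436 ≡ 708 (mod 893)
6^64 ≡ 708^2 = 501264 ≡ 291 (mod 893)
6^128 ≡ 291^2 = 84681 ≡ 739 (mod 893)
6^256 ≡ 739^2 = 546121 ≡ 498 (mod 893)
6^512 ≡ 498^2 = 248004 ≡ 643 (mod 893)
892 = 512 + 256 + 64 + 32 + 16 + 8 + 4 in binary powers of 2.
So 6^892 ≡ 643 · 498 · 291 · 708 · 294 · 776 · 403 ≡ 291 (mod 893).
Since 291 ≠ 1, base 6 is a Fermat witness: 893 is composite.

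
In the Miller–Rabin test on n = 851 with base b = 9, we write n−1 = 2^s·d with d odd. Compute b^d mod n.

851 − 1 = 850 = 2^1 · 425, so d = 425.
9^1 ≡ 9 (mod 851)
9^2 ≡ 9^2 = 81 ≡ 81 (mod 851)
9^4 ≡ 81^2 = 6561 ≡ 604 (mod 851)
9^8 ≡ 604^2 = 364816 ≡ 588 (mod 851)
9^16 ≡ 588^2 = 345744 ≡ 238 (mod 851)
9^32 ≡ 238^2 = 56644 ≡ 478 (mod 851)
9^64 ≡ 478^2 = 228484 ≡ 416 (mod 851)
9^128 ≡ 416^2 = 173056 ≡ 303 (mod 851)
9^256 ≡ 303^2 = 91809 ≡ 752 (mod 851)
425 = 256 + 128 + 32 + 8 + 1 in binary powers of 2.
So 9^425 ≡ 752 · 303 · 478 · 588 · 9 ≡ 303 (mod 851).
Squaring chain: 303; never reaches −1, so base 9 is a Miller–Rabin witness that 851 is composite.

303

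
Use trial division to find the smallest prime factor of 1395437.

1395437 is odd.
Digit sum 32, not divisible by 3.
Ends in 7: not divisible by 5.
7: 1395437 = 7·199348 + 1
11: 1395437 = 11·126857 + 10
13: 1395437 = 13·107341 + 4
17: 1395437 = 17·82084 + 9
19: 1395437 = 19·73444 + 1
23: 1395437 = 23·60671 + 4
29: 1395437 = 29·48118 + 15
31: 1395437 = 31·45014 + 3
37: 1395437 = 37·37714 + 19
41: 1395437 = 41·34035 + 2
43: 1395437 = 43·32452 + 1
47: 1395437 = 47·29690 + 7
53: 1395437 = 53·26329

53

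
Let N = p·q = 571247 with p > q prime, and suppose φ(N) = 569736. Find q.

φ(n) = (p−1)(q−1) = n − (p+q) + 1, so p + q = 571247 − 569736 + 1 = 1512.
p and q are the roots of t² − 1512t + 571247 = 0.
Discriminant: 1512² − 4·571247 = 2286144 − 2284988 = 1156; √1156 = 34.
q = (1512 − 34)/2 = 739, p = (1512 + 34)/2 = 773.
Check: 739 · 773 = 571247.

739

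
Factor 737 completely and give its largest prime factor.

67

737 = 11 · 67
67 is prime.
So 737 = 11 · 67; the largest prime factor is 67.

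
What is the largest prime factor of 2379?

61

2379 = 3 · 793
793 = 13 · 61
61 is prime.
So 2379 = 3 · 13 · 61; the largest prime factor is 61.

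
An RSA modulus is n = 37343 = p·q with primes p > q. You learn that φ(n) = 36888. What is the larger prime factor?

349

φ(n) = (p−1)(q−1) = n − (p+q) + 1, so p + q = 37343 − 36888 + 1 = 456.
p and q are the roots of t² − 456t + 37343 = 0.
Discriminant: 456² − 4·37343 = 207936 − 149372 = 58564; √58564 = 242.
q = (456 − 242)/2 = 107, p = (456 + 242)/2 = 349.
Check: 107 · 349 = 37343.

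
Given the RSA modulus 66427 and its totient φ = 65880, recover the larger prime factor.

φ(n) = (p−1)(q−1) = n − (p+q) + 1, so p + q = 66427 − 65880 + 1 = 548.
p and q are the roots of t² − 548t + 66427 = 0.
Discriminant: 548² − 4·66427 = 300304 − 265708 = 34596; √34596 = 186.
q = (548 − 186)/2 = 181, p = (548 + 186)/2 = 367.
Check: 181 · 367 = 66427.

367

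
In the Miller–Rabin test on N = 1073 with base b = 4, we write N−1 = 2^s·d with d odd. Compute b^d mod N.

817

1073 − 1 = 1072 = 2^4 · 67, so d = 67.
4^1 ≡ 4 (mod 1073)
4^2 ≡ 4^2 = 16 ≡ 16 (mod 1073)
4^4 ≡ 16^2 = 256 ≡ 256 (mod 1073)
4^8 ≡ 256^2 = 65536 ≡ 83 (mod 1073)
4^16 ≡ 83^2 = 6889 ≡ 451 (mod 1073)
4^32 ≡ 451^2 = 203401 ≡ 604 (mod 1073)
4^64 ≡ 604^2 = 364816 ≡ 1069 (mod 1073)
67 = 64 + 2 + 1 in binary powers of 2.
So 4^67 ≡ 1069 · 16 · 4 ≡ 817 (mod 1073).
Squaring chain: 817 → 83 → 451 → 604; never reaches −1, so base 4 is a Miller–Rabin witness that 1073 is composite.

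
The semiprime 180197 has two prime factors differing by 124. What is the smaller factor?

Since p = q + 124, we have 180197 = q(q + 124), so q² + 124q − 180197 = 0.
Discriminant: 124² + 4·180197 = 15376 + 720788 = 736164; √736164 = 858.
q = (−124 + 858)/2 = 367, and p = q + 124 = 491.
Check: 367 · 491 = 180197.

367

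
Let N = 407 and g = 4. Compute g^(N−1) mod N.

70

4^1 ≡ 4 (mod 407)
4^2 ≡ 4^2 = 16 ≡ 16 (mod 407)
4^4 ≡ 16^2 = 256 ≡ 256 (mod 407)
4^8 ≡ 256^2 = 65536 ≡ 9 (mod 407)
4^16 ≡ 9^2 = 81 ≡ 81 (mod 407)
4^32 ≡ 81^2 = 6561 ≡ 49 (mod 407)
4^64 ≡ 49^2 = 2401 ≡ 366 (mod 407)
4^128 ≡ 366^2 = 133956 ≡ 53 (mod 407)
4^256 ≡ 53^2 = 2809 ≡ 367 (mod 407)
406 = 256 + 128 + 16 + 4 + 2 in binary powers of 2.
So 4^406 ≡ 367 · 53 · 81 · 256 · 16 ≡ 70 (mod 407).
Since 70 ≠ 1, base 4 is a Fermat witness: 407 is composite.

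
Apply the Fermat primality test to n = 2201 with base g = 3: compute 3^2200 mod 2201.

3^1 ≡ 3 (mod 2201)
3^2 ≡ 3^2 = 9 ≡ 9 (mod 2201)
3^4 ≡ 9^2 = 81 ≡ 81 (mod 2201)
3^8 ≡ 81^2 = 6561 ≡ 2159 (mod 2201)
3^16 ≡ 2159^2 = 4661281 ≡ 1764 (mod 2201)
3^32 ≡ 1764^2 = 3111696 ≡ 1683 (mod 2201)
3^64 ≡ 1683^2 = 2832489 ≡ 2003 (mod 2201)
3^128 ≡ 2003^2 = 4012009 ≡ 1787 (mod 2201)
3^256 ≡ 1787^2 = 3193369 ≡ 1919 (mod 2201)
3^512 ≡ 1919^2 = 3682561 ≡ 288 (mod 2201)
3^1024 ≡ 288^2 = 82944 ≡ 1507 (mod 2201)
3^2048 ≡ 1507^2 = 2271049 ≡ 1818 (mod 2201)
2200 = 2048 + 128 + 16 + 8 in binary powers of 2.
So 3^2200 ≡ 1818 · 1787 · 1764 · 2159 ≡ 1110 (mod 2201).
Since 1110 ≠ 1, base 3 is a Fermat witness: 2201 is composite.

1110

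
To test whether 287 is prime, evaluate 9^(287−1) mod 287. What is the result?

163

9^1 ≡ 9 (mod 287)
9^2 ≡ 9^2 = 81 ≡ 81 (mod 287)
9^4 ≡ 81^2 = 6561 ≡ 247 (mod 287)
9^8 ≡ 247^2 = 61009 ≡ 165 (mod 287)
9^16 ≡ 165^2 = 27225 ≡ 247 (mod 287)
9^32 ≡ 247^2 = 61009 ≡ 165 (mod 287)
9^64 ≡ 165^2 = 27225 ≡ 247 (mod 287)
9^128 ≡ 247^2 = 61009 ≡ 165 (mod 287)
9^256 ≡ 165^2 = 27225 ≡ 247 (mod 287)
286 = 256 + 16 + 8 + 4 + 2 in binary powers of 2.
So 9^286 ≡ 247 · 247 · 165 · 247 · 81 ≡ 163 (mod 287).
Since 163 ≠ 1, base 9 is a Fermat witness: 287 is composite.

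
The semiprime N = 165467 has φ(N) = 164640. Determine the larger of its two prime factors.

φ(n) = (p−1)(q−1) = n − (p+q) + 1, so p + q = 165467 − 164640 + 1 = 828.
p and q are the roots of t² − 828t + 165467 = 0.
Discriminant: 828² − 4·165467 = 685584 − 661868 = 23716; √23716 = 154.
q = (828 − 154)/2 = 337, p = (828 + 154)/2 = 491.
Check: 337 · 491 = 165467.

491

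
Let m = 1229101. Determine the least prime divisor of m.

73

1229101 is odd.
Digit sum 16, not divisible by 3.
Ends in 1: not divisible by 5.
7: 1229101 = 7·175585 + 6
11: 1229101 = 11·111736 + 5
13: 1229101 = 13·94546 + 3
17: 1229101 = 17·72300 + 1
19: 1229101 = 19·64689 + 10
23: 1229101 = 23·53439 + 4
29: 1229101 = 29·42382 + 23
31: 1229101 = 31·39648 + 13
37: 1229101 = 37·33218 + 35
41: 1229101 = 41·29978 + 3
43: 1229101 = 43·28583 + 32
47: 1229101 = 47·26151 + 4
53: 1229101 = 53·23190 + 31
59: 1229101 = 59·20832 + 13
61: 1229101 = 61·20149 + 12
67: 1229101 = 67·18344 + 53
71: 1229101 = 71·17311 + 20
73: 1229101 = 73·16837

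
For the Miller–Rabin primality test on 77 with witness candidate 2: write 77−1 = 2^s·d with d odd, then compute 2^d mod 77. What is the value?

72

77 − 1 = 76 = 2^2 · 19, so d = 19.
2^1 ≡ 2 (mod 77)
2^2 ≡ 2^2 = 4 ≡ 4 (mod 77)
2^4 ≡ 4^2 = 16 ≡ 16 (mod 77)
2^8 ≡ 16^2 = 256 ≡ 25 (mod 77)
2^16 ≡ 25^2 = 625 ≡ 9 (mod 77)
19 = 16 + 2 + 1 in binary powers of 2.
So 2^19 ≡ 9 · 4 · 2 ≡ 72 (mod 77).
Squaring chain: 72 → 25; never reaches −1, so base 2 is a Miller–Rabin witness that 77 is composite.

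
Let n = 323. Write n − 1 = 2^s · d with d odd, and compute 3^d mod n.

323 − 1 = 322 = 2^1 · 161, so d = 161.
3^1 ≡ 3 (mod 323)
3^2 ≡ 3^2 = 9 ≡ 9 (mod 323)
3^4 ≡ 9^2 = 81 ≡ 81 (mod 323)
3^8 ≡ 81^2 = 6561 ≡ 101 (mod 323)
3^16 ≡ 101^2 = 10201 ≡ 188 (mod 323)
3^32 ≡ 188^2 = 35344 ≡ 137 (mod 323)
3^64 ≡ 137^2 = 18769 ≡ 35 (mod 323)
3^128 ≡ 35^2 = 1225 ≡ 256 (mod 323)
161 = 128 + 32 + 1 in binary powers of 2.
So 3^161 ≡ 256 · 137 · 3 ≡ 241 (mod 323).
Squaring chain: 241; never reaches −1, so base 3 is a Miller–Rabin witness that 323 is composite.

241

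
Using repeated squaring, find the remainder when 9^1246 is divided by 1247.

552

9^1 ≡ 9 (mod 1247)
9^2 ≡ 9^2 = 81 ≡ 81 (mod 1247)
9^4 ≡ 81^2 = 6561 ≡ 326 (mod 1247)
9^8 ≡ 326^2 = 106276 ≡ 281 (mod 1247)
9^16 ≡ 281^2 = 78961 ≡ 400 (mod 1247)
9^32 ≡ 400^2 = 160000 ≡ 384 (mod 1247)
9^64 ≡ 384^2 = 147456 ≡ 310 (mod 1247)
9^128 ≡ 310^2 = 96100 ≡ 81 (mod 1247)
9^256 ≡ 81^2 = 6561 ≡ 326 (mod 1247)
9^512 ≡ 326^2 = 106276 ≡ 281 (mod 1247)
9^1024 ≡ 281^2 = 78961 ≡ 400 (mod 1247)
1246 = 1024 + 128 + 64 + 16 + 8 + 4 + 2 in binary powers of 2.
So 9^1246 ≡ 400 · 81 · 310 · 400 · 281 · 326 · 81 ≡ 552 (mod 1247).
Since 552 ≠ 1, base 9 is a Fermat witness: 1247 is composite.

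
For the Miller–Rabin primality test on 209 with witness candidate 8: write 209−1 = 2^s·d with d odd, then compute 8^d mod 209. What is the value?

209 − 1 = 208 = 2^4 · 13, so d = 13.
8^1 ≡ 8 (mod 209)
8^2 ≡ 8^2 = 64 ≡ 64 (mod 209)
8^4 ≡ 64^2 = 4096 ≡ 125 (mod 209)
8^8 ≡ 125^2 = 15625 ≡ 159 (mod 209)
13 = 8 + 4 + 1 in binary powers of 2.
So 8^13 ≡ 159 · 125 · 8 ≡ 160 (mod 209).
Squaring chain: 160 → 102 → 163 → 26; never reaches −1, so base 8 is a Miller–Rabin witness that 209 is composite.

160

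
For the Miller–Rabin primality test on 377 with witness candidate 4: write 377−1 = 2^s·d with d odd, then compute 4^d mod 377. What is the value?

270

377 − 1 = 376 = 2^3 · 47, so d = 47.
4^1 ≡ 4 (mod 377)
4^2 ≡ 4^2 = 16 ≡ 16 (mod 377)
4^4 ≡ 16^2 = 256 ≡ 256 (mod 377)
4^8 ≡ 256^2 = 65536 ≡ 315 (mod 377)
4^16 ≡ 315^2 = 99225 ≡ 74 (mod 377)
4^32 ≡ 74^2 = 5476 ≡ 198 (mod 377)
47 = 32 + 8 + 4 + 2 + 1 in binary powers of 2.
So 4^47 ≡ 198 · 315 · 256 · 16 · 4 ≡ 270 (mod 377).
Squaring chain: 270 → 139 → 94; never reaches −1, so base 4 is a Miller–Rabin witness that 377 is composite.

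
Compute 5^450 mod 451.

122

5^1 ≡ 5 (mod 451)
5^2 ≡ 5^2 = 25 ≡ 25 (mod 451)
5^4 ≡ 25^2 = 625 ≡ 174 (mod 451)
5^8 ≡ 174^2 = 30276 ≡ 59 (mod 451)
5^16 ≡ 59^2 = 3481 ≡ 324 (mod 451)
5^32 ≡ 324^2 = 104976 ≡ 344 (mod 451)
5^64 ≡ 344^2 = 118336 ≡ 174 (mod 451)
5^128 ≡ 174^2 = 30276 ≡ 59 (mod 451)
5^256 ≡ 59^2 = 3481 ≡ 324 (mod 451)
450 = 256 + 128 + 64 + 2 in binary powers of 2.
So 5^450 ≡ 324 · 59 · 174 · 25 ≡ 122 (mod 451).
Since 122 ≠ 1, base 5 is a Fermat witness: 451 is composite.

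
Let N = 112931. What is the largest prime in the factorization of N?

112931 = 7 · 16133
16133 = 13 · 1241
1241 = 17 · 73
73 is prime.
So 112931 = 7 · 13 · 17 · 73; the largest prime factor is 73.

73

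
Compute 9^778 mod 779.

9^1 ≡ 9 (mod 779)
9^2 ≡ 9^2 = 81 ≡ 81 (mod 779)
9^4 ≡ 81^2 = 6561 ≡ 329 (mod 779)
9^8 ≡ 329^2 = 108241 ≡ 739 (mod 779)
9^16 ≡ 739^2 = 546121 ≡ 42 (mod 779)
9^32 ≡ 42^2 = 1764 ≡ 206 (mod 779)
9^64 ≡ 206^2 = 42436 ≡ 370 (mod 779)
9^128 ≡ 370^2 = 136900 ≡ 575 (mod 779)
9^256 ≡ 575^2 = 330625 ≡ 329 (mod 779)
9^512 ≡ 329^2 = 108241 ≡ 739 (mod 779)
778 = 512 + 256 + 8 + 2 in binary powers of 2.
So 9^778 ≡ 739 · 329 · 739 · 81 ≡ 614 (mod 779).
Since 614 ≠ 1, base 9 is a Fermat witness: 779 is composite.

614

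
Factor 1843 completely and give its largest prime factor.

97

1843 = 19 · 97
97 is prime.
So 1843 = 19 · 97; the largest prime factor is 97.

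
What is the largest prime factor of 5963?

89

5963 = 67 · 89
89 is prime.
So 5963 = 67 · 89; the largest prime factor is 89.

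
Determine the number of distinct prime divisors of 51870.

51870 = 2 · 25935
25935 = 3 · 8645
8645 = 5 · 1729
1729 = 7 · 247
247 = 13 · 19
51870 = 2 · 3 · 5 · 7 · 13 · 19, which has 6 distinct prime factors.

6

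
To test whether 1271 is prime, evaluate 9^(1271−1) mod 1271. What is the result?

532

9^1 ≡ 9 (mod 1271)
9^2 ≡ 9^2 = 81 ≡ 81 (mod 1271)
9^4 ≡ 81^2 = 6561 ≡ 206 (mod 1271)
9^8 ≡ 206^2 = 42436 ≡ 493 (mod 1271)
9^16 ≡ 493^2 = 243049 ≡ 288 (mod 1271)
9^32 ≡ 288^2 = 82944 ≡ 329 (mod 1271)
9^64 ≡ 329^2 = 108241 ≡ 206 (mod 1271)
9^128 ≡ 206^2 = 42436 ≡ 493 (mod 1271)
9^256 ≡ 493^2 = 243049 ≡ 288 (mod 1271)
9^512 ≡ 288^2 = 82944 ≡ 329 (mod 1271)
9^1024 ≡ 329^2 = 108241 ≡ 206 (mod 1271)
1270 = 1024 + 128 + 64 + 32 + 16 + 4 + 2 in binary powers of 2.
So 9^1270 ≡ 206 · 493 · 206 · 329 · 288 · 206 · 81 ≡ 532 (mod 1271).
Since 532 ≠ 1, base 9 is a Fermat witness: 1271 is composite.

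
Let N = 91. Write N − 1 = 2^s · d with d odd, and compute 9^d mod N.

91 − 1 = 90 = 2^1 · 45, so d = 45.
9^1 ≡ 9 (mod 91)
9^2 ≡ 9^2 = 81 ≡ 81 (mod 91)
9^4 ≡ 81^2 = 6561 ≡ 9 (mod 91)
9^8 ≡ 9^2 = 81 ≡ 81 (mod 91)
9^16 ≡ 81^2 = 6561 ≡ 9 (mod 91)
9^32 ≡ 9^2 = 81 ≡ 81 (mod 91)
45 = 32 + 8 + 4 + 1 in binary powers of 2.
So 9^45 ≡ 81 · 81 · 9 · 9 ≡ 1 (mod 91).
Since 9^d ≡ 1 (mod 91), base 9 does not prove 91 composite.

1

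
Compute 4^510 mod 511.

8

4^1 ≡ 4 (mod 511)
4^2 ≡ 4^2 = 16 ≡ 16 (mod 511)
4^4 ≡ 16^2 = 256 ≡ 256 (mod 511)
4^8 ≡ 256^2 = 65536 ≡ 128 (mod 511)
4^16 ≡ 128^2 = 16384 ≡ 32 (mod 511)
4^32 ≡ 32^2 = 1024 ≡ 2 (mod 511)
4^64 ≡ 2^2 = 4 ≡ 4 (mod 511)
4^128 ≡ 4^2 = 16 ≡ 16 (mod 511)
4^256 ≡ 16^2 = 256 ≡ 256 (mod 511)
510 = 256 + 128 + 64 + 32 + 16 + 8 + 4 + 2 in binary powers of 2.
So 4^510 ≡ 256 · 16 · 4 · 2 · 32 · 128 · 256 · 16 ≡ 8 (mod 511).
Since 8 ≠ 1, base 4 is a Fermat witness: 511 is composite.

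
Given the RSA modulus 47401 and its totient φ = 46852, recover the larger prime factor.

φ(n) = (p−1)(q−1) = n − (p+q) + 1, so p + q = 47401 − 46852 + 1 = 550.
p and q are the roots of t² − 550t + 47401 = 0.
Discriminant: 550² − 4·47401 = 302500 − 189604 = 112896; √112896 = 336.
q = (550 − 336)/2 = 107, p = (550 + 336)/2 = 443.
Check: 107 · 443 = 47401.

443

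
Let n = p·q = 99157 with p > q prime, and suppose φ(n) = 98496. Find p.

433

φ(n) = (p−1)(q−1) = n − (p+q) + 1, so p + q = 99157 − 98496 + 1 = 662.
p and q are the roots of t² − 662t + 99157 = 0.
Discriminant: 662² − 4·99157 = 438244 − 396628 = 41616; √41616 = 204.
q = (662 − 204)/2 = 229, p = (662 + 204)/2 = 433.
Check: 229 · 433 = 99157.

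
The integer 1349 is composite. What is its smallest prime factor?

19

1349 is odd.
Digit sum 17, not divisible by 3.
Ends in 9: not divisible by 5.
7: 1349 = 7·192 + 5
11: 1349 = 11·122 + 7
13: 1349 = 13·103 + 10
17: 1349 = 17·79 + 6
19: 1349 = 19·71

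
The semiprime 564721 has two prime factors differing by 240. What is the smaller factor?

Since p = q + 240, we have 564721 = q(q + 240), so q² + 240q − 564721 = 0.
Discriminant: 240² + 4·564721 = 57600 + 2258884 = 2316484; √2316484 = 1522.
q = (−240 + 1522)/2 = 641, and p = q + 240 = 881.
Check: 641 · 881 = 564721.

641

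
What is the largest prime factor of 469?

469 = 7 · 67
67 is prime.
So 469 = 7 · 67; the largest prime factor is 67.

67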